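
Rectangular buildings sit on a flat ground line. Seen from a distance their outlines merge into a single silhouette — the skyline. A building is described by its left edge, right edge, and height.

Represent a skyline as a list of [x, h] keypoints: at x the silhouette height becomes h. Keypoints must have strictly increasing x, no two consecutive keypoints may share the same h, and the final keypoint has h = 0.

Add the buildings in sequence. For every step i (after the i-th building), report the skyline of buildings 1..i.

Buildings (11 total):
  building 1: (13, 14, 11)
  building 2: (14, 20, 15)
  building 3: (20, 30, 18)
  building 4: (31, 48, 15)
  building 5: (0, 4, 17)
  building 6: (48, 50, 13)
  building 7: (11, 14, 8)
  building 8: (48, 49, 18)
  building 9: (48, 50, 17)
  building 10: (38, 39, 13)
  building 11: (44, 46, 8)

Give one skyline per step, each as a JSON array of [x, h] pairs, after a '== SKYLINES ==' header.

== SKYLINES ==
[[13,11],[14,0]]
[[13,11],[14,15],[20,0]]
[[13,11],[14,15],[20,18],[30,0]]
[[13,11],[14,15],[20,18],[30,0],[31,15],[48,0]]
[[0,17],[4,0],[13,11],[14,15],[20,18],[30,0],[31,15],[48,0]]
[[0,17],[4,0],[13,11],[14,15],[20,18],[30,0],[31,15],[48,13],[50,0]]
[[0,17],[4,0],[11,8],[13,11],[14,15],[20,18],[30,0],[31,15],[48,13],[50,0]]
[[0,17],[4,0],[11,8],[13,11],[14,15],[20,18],[30,0],[31,15],[48,18],[49,13],[50,0]]
[[0,17],[4,0],[11,8],[13,11],[14,15],[20,18],[30,0],[31,15],[48,18],[49,17],[50,0]]
[[0,17],[4,0],[11,8],[13,11],[14,15],[20,18],[30,0],[31,15],[48,18],[49,17],[50,0]]
[[0,17],[4,0],[11,8],[13,11],[14,15],[20,18],[30,0],[31,15],[48,18],[49,17],[50,0]]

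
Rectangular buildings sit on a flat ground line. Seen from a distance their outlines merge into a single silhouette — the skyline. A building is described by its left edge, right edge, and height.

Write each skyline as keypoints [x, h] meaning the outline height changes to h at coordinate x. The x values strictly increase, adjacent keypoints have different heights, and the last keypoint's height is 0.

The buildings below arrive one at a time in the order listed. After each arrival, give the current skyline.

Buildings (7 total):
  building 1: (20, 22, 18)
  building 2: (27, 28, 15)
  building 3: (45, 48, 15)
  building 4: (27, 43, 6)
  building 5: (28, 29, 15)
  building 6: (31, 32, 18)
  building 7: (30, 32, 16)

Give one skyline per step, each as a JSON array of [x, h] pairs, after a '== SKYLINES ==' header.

== SKYLINES ==
[[20,18],[22,0]]
[[20,18],[22,0],[27,15],[28,0]]
[[20,18],[22,0],[27,15],[28,0],[45,15],[48,0]]
[[20,18],[22,0],[27,15],[28,6],[43,0],[45,15],[48,0]]
[[20,18],[22,0],[27,15],[29,6],[43,0],[45,15],[48,0]]
[[20,18],[22,0],[27,15],[29,6],[31,18],[32,6],[43,0],[45,15],[48,0]]
[[20,18],[22,0],[27,15],[29,6],[30,16],[31,18],[32,6],[43,0],[45,15],[48,0]]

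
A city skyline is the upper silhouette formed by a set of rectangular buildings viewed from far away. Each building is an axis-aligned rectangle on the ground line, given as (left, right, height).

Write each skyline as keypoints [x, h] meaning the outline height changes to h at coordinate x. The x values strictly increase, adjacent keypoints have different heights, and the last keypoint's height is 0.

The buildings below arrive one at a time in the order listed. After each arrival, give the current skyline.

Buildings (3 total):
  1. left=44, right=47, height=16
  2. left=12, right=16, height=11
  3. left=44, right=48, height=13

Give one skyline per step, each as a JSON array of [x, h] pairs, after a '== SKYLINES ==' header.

== SKYLINES ==
[[44,16],[47,0]]
[[12,11],[16,0],[44,16],[47,0]]
[[12,11],[16,0],[44,16],[47,13],[48,0]]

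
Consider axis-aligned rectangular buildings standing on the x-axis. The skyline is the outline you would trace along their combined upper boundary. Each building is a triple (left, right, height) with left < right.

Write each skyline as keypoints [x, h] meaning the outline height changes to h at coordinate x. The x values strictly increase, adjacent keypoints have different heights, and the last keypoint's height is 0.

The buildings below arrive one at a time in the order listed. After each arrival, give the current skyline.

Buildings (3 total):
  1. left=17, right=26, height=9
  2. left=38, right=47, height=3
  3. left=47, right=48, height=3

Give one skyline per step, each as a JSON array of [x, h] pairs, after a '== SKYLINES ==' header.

== SKYLINES ==
[[17,9],[26,0]]
[[17,9],[26,0],[38,3],[47,0]]
[[17,9],[26,0],[38,3],[48,0]]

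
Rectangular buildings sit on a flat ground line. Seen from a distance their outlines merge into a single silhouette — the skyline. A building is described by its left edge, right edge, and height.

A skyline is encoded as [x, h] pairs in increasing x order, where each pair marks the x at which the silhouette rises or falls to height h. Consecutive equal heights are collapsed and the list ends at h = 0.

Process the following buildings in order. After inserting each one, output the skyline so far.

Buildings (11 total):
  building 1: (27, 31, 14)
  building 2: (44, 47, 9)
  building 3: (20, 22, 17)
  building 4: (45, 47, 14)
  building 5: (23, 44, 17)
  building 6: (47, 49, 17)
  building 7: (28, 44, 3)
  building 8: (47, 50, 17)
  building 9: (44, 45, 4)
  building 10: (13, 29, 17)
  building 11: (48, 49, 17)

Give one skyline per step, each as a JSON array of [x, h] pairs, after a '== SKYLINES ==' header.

== SKYLINES ==
[[27,14],[31,0]]
[[27,14],[31,0],[44,9],[47,0]]
[[20,17],[22,0],[27,14],[31,0],[44,9],[47,0]]
[[20,17],[22,0],[27,14],[31,0],[44,9],[45,14],[47,0]]
[[20,17],[22,0],[23,17],[44,9],[45,14],[47,0]]
[[20,17],[22,0],[23,17],[44,9],[45,14],[47,17],[49,0]]
[[20,17],[22,0],[23,17],[44,9],[45,14],[47,17],[49,0]]
[[20,17],[22,0],[23,17],[44,9],[45,14],[47,17],[50,0]]
[[20,17],[22,0],[23,17],[44,9],[45,14],[47,17],[50,0]]
[[13,17],[44,9],[45,14],[47,17],[50,0]]
[[13,17],[44,9],[45,14],[47,17],[50,0]]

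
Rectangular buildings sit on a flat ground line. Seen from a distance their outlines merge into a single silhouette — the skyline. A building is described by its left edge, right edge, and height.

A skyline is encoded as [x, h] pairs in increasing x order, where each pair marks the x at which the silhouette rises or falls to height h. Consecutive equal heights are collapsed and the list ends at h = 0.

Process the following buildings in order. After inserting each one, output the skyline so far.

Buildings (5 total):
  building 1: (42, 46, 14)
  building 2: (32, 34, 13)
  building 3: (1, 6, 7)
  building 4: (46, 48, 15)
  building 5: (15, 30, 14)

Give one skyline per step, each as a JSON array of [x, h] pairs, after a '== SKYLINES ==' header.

== SKYLINES ==
[[42,14],[46,0]]
[[32,13],[34,0],[42,14],[46,0]]
[[1,7],[6,0],[32,13],[34,0],[42,14],[46,0]]
[[1,7],[6,0],[32,13],[34,0],[42,14],[46,15],[48,0]]
[[1,7],[6,0],[15,14],[30,0],[32,13],[34,0],[42,14],[46,15],[48,0]]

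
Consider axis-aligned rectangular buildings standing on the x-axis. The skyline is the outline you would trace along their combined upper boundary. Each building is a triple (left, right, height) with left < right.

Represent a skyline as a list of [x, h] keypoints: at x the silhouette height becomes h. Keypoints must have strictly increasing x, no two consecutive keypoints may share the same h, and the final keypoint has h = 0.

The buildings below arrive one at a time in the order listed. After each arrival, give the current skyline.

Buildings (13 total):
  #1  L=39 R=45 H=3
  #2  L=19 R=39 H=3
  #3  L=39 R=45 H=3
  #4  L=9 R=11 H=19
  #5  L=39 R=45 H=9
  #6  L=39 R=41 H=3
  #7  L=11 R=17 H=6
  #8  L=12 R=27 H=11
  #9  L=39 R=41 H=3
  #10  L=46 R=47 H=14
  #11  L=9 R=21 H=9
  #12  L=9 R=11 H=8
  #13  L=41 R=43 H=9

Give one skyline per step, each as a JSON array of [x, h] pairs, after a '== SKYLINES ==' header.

== SKYLINES ==
[[39,3],[45,0]]
[[19,3],[45,0]]
[[19,3],[45,0]]
[[9,19],[11,0],[19,3],[45,0]]
[[9,19],[11,0],[19,3],[39,9],[45,0]]
[[9,19],[11,0],[19,3],[39,9],[45,0]]
[[9,19],[11,6],[17,0],[19,3],[39,9],[45,0]]
[[9,19],[11,6],[12,11],[27,3],[39,9],[45,0]]
[[9,19],[11,6],[12,11],[27,3],[39,9],[45,0]]
[[9,19],[11,6],[12,11],[27,3],[39,9],[45,0],[46,14],[47,0]]
[[9,19],[11,9],[12,11],[27,3],[39,9],[45,0],[46,14],[47,0]]
[[9,19],[11,9],[12,11],[27,3],[39,9],[45,0],[46,14],[47,0]]
[[9,19],[11,9],[12,11],[27,3],[39,9],[45,0],[46,14],[47,0]]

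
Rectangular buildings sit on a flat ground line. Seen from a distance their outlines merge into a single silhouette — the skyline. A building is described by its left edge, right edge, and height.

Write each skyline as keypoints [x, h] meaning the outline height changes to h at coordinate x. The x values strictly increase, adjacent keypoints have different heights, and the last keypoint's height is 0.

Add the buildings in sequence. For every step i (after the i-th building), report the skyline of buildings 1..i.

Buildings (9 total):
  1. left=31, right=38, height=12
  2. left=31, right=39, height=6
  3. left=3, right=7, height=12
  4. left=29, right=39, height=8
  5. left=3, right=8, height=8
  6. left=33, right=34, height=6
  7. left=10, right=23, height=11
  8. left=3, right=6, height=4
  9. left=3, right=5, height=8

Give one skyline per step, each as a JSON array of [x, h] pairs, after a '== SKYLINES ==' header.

== SKYLINES ==
[[31,12],[38,0]]
[[31,12],[38,6],[39,0]]
[[3,12],[7,0],[31,12],[38,6],[39,0]]
[[3,12],[7,0],[29,8],[31,12],[38,8],[39,0]]
[[3,12],[7,8],[8,0],[29,8],[31,12],[38,8],[39,0]]
[[3,12],[7,8],[8,0],[29,8],[31,12],[38,8],[39,0]]
[[3,12],[7,8],[8,0],[10,11],[23,0],[29,8],[31,12],[38,8],[39,0]]
[[3,12],[7,8],[8,0],[10,11],[23,0],[29,8],[31,12],[38,8],[39,0]]
[[3,12],[7,8],[8,0],[10,11],[23,0],[29,8],[31,12],[38,8],[39,0]]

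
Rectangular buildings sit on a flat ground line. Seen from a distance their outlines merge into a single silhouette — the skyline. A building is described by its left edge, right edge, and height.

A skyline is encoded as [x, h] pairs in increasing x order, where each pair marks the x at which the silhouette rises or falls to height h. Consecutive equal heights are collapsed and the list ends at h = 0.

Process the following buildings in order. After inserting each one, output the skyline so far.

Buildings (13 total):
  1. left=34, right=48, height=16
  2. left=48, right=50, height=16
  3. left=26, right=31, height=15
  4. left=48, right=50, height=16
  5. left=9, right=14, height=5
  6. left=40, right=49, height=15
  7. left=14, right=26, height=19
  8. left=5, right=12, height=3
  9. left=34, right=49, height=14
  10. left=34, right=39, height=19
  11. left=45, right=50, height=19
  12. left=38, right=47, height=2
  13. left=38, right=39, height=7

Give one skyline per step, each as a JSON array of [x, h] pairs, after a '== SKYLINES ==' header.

== SKYLINES ==
[[34,16],[48,0]]
[[34,16],[50,0]]
[[26,15],[31,0],[34,16],[50,0]]
[[26,15],[31,0],[34,16],[50,0]]
[[9,5],[14,0],[26,15],[31,0],[34,16],[50,0]]
[[9,5],[14,0],[26,15],[31,0],[34,16],[50,0]]
[[9,5],[14,19],[26,15],[31,0],[34,16],[50,0]]
[[5,3],[9,5],[14,19],[26,15],[31,0],[34,16],[50,0]]
[[5,3],[9,5],[14,19],[26,15],[31,0],[34,16],[50,0]]
[[5,3],[9,5],[14,19],[26,15],[31,0],[34,19],[39,16],[50,0]]
[[5,3],[9,5],[14,19],[26,15],[31,0],[34,19],[39,16],[45,19],[50,0]]
[[5,3],[9,5],[14,19],[26,15],[31,0],[34,19],[39,16],[45,19],[50,0]]
[[5,3],[9,5],[14,19],[26,15],[31,0],[34,19],[39,16],[45,19],[50,0]]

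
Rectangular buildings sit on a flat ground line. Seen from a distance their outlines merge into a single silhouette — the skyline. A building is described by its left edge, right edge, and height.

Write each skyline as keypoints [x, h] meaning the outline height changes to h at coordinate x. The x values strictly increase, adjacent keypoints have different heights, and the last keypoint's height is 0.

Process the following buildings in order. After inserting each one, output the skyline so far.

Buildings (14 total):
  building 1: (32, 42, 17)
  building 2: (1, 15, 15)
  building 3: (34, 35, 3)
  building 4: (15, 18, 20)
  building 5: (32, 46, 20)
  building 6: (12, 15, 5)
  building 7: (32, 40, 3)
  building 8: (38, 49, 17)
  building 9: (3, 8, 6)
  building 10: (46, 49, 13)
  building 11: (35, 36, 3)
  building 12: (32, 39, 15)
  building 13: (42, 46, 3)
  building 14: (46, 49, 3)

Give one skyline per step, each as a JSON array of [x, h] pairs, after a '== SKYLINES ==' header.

== SKYLINES ==
[[32,17],[42,0]]
[[1,15],[15,0],[32,17],[42,0]]
[[1,15],[15,0],[32,17],[42,0]]
[[1,15],[15,20],[18,0],[32,17],[42,0]]
[[1,15],[15,20],[18,0],[32,20],[46,0]]
[[1,15],[15,20],[18,0],[32,20],[46,0]]
[[1,15],[15,20],[18,0],[32,20],[46,0]]
[[1,15],[15,20],[18,0],[32,20],[46,17],[49,0]]
[[1,15],[15,20],[18,0],[32,20],[46,17],[49,0]]
[[1,15],[15,20],[18,0],[32,20],[46,17],[49,0]]
[[1,15],[15,20],[18,0],[32,20],[46,17],[49,0]]
[[1,15],[15,20],[18,0],[32,20],[46,17],[49,0]]
[[1,15],[15,20],[18,0],[32,20],[46,17],[49,0]]
[[1,15],[15,20],[18,0],[32,20],[46,17],[49,0]]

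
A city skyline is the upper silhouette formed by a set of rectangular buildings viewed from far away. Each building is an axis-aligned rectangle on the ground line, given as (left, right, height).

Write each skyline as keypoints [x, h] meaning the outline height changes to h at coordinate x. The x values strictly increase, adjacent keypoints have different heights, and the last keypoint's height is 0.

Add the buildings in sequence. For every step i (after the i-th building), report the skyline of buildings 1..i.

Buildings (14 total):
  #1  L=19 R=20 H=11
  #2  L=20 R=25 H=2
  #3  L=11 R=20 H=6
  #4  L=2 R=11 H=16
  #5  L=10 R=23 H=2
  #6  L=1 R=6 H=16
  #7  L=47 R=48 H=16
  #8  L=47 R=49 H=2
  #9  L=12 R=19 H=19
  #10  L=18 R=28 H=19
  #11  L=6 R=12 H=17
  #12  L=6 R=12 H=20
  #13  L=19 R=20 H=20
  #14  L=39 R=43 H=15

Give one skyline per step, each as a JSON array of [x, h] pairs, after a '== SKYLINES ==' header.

== SKYLINES ==
[[19,11],[20,0]]
[[19,11],[20,2],[25,0]]
[[11,6],[19,11],[20,2],[25,0]]
[[2,16],[11,6],[19,11],[20,2],[25,0]]
[[2,16],[11,6],[19,11],[20,2],[25,0]]
[[1,16],[11,6],[19,11],[20,2],[25,0]]
[[1,16],[11,6],[19,11],[20,2],[25,0],[47,16],[48,0]]
[[1,16],[11,6],[19,11],[20,2],[25,0],[47,16],[48,2],[49,0]]
[[1,16],[11,6],[12,19],[19,11],[20,2],[25,0],[47,16],[48,2],[49,0]]
[[1,16],[11,6],[12,19],[28,0],[47,16],[48,2],[49,0]]
[[1,16],[6,17],[12,19],[28,0],[47,16],[48,2],[49,0]]
[[1,16],[6,20],[12,19],[28,0],[47,16],[48,2],[49,0]]
[[1,16],[6,20],[12,19],[19,20],[20,19],[28,0],[47,16],[48,2],[49,0]]
[[1,16],[6,20],[12,19],[19,20],[20,19],[28,0],[39,15],[43,0],[47,16],[48,2],[49,0]]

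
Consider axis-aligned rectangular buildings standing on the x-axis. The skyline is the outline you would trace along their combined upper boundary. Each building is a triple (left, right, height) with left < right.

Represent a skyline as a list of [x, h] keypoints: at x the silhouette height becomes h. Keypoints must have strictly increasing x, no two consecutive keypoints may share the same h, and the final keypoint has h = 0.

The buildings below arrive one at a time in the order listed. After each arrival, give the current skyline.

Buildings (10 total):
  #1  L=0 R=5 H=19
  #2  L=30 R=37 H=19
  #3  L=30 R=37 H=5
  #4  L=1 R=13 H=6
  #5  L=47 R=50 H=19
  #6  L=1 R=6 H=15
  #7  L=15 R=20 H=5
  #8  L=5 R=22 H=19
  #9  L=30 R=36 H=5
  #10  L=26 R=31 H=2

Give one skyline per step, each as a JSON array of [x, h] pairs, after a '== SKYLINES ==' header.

== SKYLINES ==
[[0,19],[5,0]]
[[0,19],[5,0],[30,19],[37,0]]
[[0,19],[5,0],[30,19],[37,0]]
[[0,19],[5,6],[13,0],[30,19],[37,0]]
[[0,19],[5,6],[13,0],[30,19],[37,0],[47,19],[50,0]]
[[0,19],[5,15],[6,6],[13,0],[30,19],[37,0],[47,19],[50,0]]
[[0,19],[5,15],[6,6],[13,0],[15,5],[20,0],[30,19],[37,0],[47,19],[50,0]]
[[0,19],[22,0],[30,19],[37,0],[47,19],[50,0]]
[[0,19],[22,0],[30,19],[37,0],[47,19],[50,0]]
[[0,19],[22,0],[26,2],[30,19],[37,0],[47,19],[50,0]]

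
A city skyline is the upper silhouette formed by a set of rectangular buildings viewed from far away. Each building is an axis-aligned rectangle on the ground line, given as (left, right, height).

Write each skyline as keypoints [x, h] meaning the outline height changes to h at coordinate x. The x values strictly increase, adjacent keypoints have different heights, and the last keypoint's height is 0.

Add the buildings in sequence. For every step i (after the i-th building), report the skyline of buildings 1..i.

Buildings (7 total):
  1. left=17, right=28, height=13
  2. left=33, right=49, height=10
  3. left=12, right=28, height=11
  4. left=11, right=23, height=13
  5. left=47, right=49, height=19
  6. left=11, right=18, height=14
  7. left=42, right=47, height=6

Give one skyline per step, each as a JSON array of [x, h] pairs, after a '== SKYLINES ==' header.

== SKYLINES ==
[[17,13],[28,0]]
[[17,13],[28,0],[33,10],[49,0]]
[[12,11],[17,13],[28,0],[33,10],[49,0]]
[[11,13],[28,0],[33,10],[49,0]]
[[11,13],[28,0],[33,10],[47,19],[49,0]]
[[11,14],[18,13],[28,0],[33,10],[47,19],[49,0]]
[[11,14],[18,13],[28,0],[33,10],[47,19],[49,0]]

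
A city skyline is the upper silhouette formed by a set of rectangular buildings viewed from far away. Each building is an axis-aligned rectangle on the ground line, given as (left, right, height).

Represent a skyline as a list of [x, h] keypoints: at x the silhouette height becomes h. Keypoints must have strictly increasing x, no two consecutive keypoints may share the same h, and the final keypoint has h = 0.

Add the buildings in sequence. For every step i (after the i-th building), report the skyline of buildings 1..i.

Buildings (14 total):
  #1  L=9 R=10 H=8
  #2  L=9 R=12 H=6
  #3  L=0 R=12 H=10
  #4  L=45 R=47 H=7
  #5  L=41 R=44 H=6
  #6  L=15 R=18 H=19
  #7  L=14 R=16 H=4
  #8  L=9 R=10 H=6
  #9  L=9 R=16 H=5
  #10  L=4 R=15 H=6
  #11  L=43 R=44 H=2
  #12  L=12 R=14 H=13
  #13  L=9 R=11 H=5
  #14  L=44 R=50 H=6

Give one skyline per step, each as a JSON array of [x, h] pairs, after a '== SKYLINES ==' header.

== SKYLINES ==
[[9,8],[10,0]]
[[9,8],[10,6],[12,0]]
[[0,10],[12,0]]
[[0,10],[12,0],[45,7],[47,0]]
[[0,10],[12,0],[41,6],[44,0],[45,7],[47,0]]
[[0,10],[12,0],[15,19],[18,0],[41,6],[44,0],[45,7],[47,0]]
[[0,10],[12,0],[14,4],[15,19],[18,0],[41,6],[44,0],[45,7],[47,0]]
[[0,10],[12,0],[14,4],[15,19],[18,0],[41,6],[44,0],[45,7],[47,0]]
[[0,10],[12,5],[15,19],[18,0],[41,6],[44,0],[45,7],[47,0]]
[[0,10],[12,6],[15,19],[18,0],[41,6],[44,0],[45,7],[47,0]]
[[0,10],[12,6],[15,19],[18,0],[41,6],[44,0],[45,7],[47,0]]
[[0,10],[12,13],[14,6],[15,19],[18,0],[41,6],[44,0],[45,7],[47,0]]
[[0,10],[12,13],[14,6],[15,19],[18,0],[41,6],[44,0],[45,7],[47,0]]
[[0,10],[12,13],[14,6],[15,19],[18,0],[41,6],[45,7],[47,6],[50,0]]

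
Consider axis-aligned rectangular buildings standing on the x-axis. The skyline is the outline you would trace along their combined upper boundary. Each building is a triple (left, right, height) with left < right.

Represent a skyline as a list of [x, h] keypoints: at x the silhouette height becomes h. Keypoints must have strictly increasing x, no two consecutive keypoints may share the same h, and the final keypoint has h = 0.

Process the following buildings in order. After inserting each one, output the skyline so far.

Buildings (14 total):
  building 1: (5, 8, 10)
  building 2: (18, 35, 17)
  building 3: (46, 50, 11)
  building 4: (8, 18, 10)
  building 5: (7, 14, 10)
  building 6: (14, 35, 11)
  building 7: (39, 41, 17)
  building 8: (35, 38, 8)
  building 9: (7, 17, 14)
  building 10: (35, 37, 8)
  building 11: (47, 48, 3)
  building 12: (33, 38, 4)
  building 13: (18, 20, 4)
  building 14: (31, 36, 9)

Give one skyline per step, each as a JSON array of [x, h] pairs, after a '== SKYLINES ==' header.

== SKYLINES ==
[[5,10],[8,0]]
[[5,10],[8,0],[18,17],[35,0]]
[[5,10],[8,0],[18,17],[35,0],[46,11],[50,0]]
[[5,10],[18,17],[35,0],[46,11],[50,0]]
[[5,10],[18,17],[35,0],[46,11],[50,0]]
[[5,10],[14,11],[18,17],[35,0],[46,11],[50,0]]
[[5,10],[14,11],[18,17],[35,0],[39,17],[41,0],[46,11],[50,0]]
[[5,10],[14,11],[18,17],[35,8],[38,0],[39,17],[41,0],[46,11],[50,0]]
[[5,10],[7,14],[17,11],[18,17],[35,8],[38,0],[39,17],[41,0],[46,11],[50,0]]
[[5,10],[7,14],[17,11],[18,17],[35,8],[38,0],[39,17],[41,0],[46,11],[50,0]]
[[5,10],[7,14],[17,11],[18,17],[35,8],[38,0],[39,17],[41,0],[46,11],[50,0]]
[[5,10],[7,14],[17,11],[18,17],[35,8],[38,0],[39,17],[41,0],[46,11],[50,0]]
[[5,10],[7,14],[17,11],[18,17],[35,8],[38,0],[39,17],[41,0],[46,11],[50,0]]
[[5,10],[7,14],[17,11],[18,17],[35,9],[36,8],[38,0],[39,17],[41,0],[46,11],[50,0]]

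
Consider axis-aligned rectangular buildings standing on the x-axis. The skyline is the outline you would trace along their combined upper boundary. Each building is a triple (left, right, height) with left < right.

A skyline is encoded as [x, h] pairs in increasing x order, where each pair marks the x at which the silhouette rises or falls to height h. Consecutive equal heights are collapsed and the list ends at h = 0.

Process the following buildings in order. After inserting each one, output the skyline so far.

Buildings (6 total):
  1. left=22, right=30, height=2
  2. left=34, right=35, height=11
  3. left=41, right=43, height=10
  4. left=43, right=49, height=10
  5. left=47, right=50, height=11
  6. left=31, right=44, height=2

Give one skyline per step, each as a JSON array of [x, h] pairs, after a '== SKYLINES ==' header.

== SKYLINES ==
[[22,2],[30,0]]
[[22,2],[30,0],[34,11],[35,0]]
[[22,2],[30,0],[34,11],[35,0],[41,10],[43,0]]
[[22,2],[30,0],[34,11],[35,0],[41,10],[49,0]]
[[22,2],[30,0],[34,11],[35,0],[41,10],[47,11],[50,0]]
[[22,2],[30,0],[31,2],[34,11],[35,2],[41,10],[47,11],[50,0]]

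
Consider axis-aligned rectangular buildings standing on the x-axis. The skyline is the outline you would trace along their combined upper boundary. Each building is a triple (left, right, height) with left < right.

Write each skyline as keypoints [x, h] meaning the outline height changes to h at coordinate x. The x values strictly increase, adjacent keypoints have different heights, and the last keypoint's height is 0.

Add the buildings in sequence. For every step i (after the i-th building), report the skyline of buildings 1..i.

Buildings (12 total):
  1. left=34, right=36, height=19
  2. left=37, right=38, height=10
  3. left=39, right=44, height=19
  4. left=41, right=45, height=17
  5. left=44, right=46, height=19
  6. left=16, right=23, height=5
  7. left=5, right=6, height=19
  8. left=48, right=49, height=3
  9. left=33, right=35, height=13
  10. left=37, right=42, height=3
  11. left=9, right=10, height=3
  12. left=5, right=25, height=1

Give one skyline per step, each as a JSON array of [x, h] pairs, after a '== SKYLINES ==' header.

== SKYLINES ==
[[34,19],[36,0]]
[[34,19],[36,0],[37,10],[38,0]]
[[34,19],[36,0],[37,10],[38,0],[39,19],[44,0]]
[[34,19],[36,0],[37,10],[38,0],[39,19],[44,17],[45,0]]
[[34,19],[36,0],[37,10],[38,0],[39,19],[46,0]]
[[16,5],[23,0],[34,19],[36,0],[37,10],[38,0],[39,19],[46,0]]
[[5,19],[6,0],[16,5],[23,0],[34,19],[36,0],[37,10],[38,0],[39,19],[46,0]]
[[5,19],[6,0],[16,5],[23,0],[34,19],[36,0],[37,10],[38,0],[39,19],[46,0],[48,3],[49,0]]
[[5,19],[6,0],[16,5],[23,0],[33,13],[34,19],[36,0],[37,10],[38,0],[39,19],[46,0],[48,3],[49,0]]
[[5,19],[6,0],[16,5],[23,0],[33,13],[34,19],[36,0],[37,10],[38,3],[39,19],[46,0],[48,3],[49,0]]
[[5,19],[6,0],[9,3],[10,0],[16,5],[23,0],[33,13],[34,19],[36,0],[37,10],[38,3],[39,19],[46,0],[48,3],[49,0]]
[[5,19],[6,1],[9,3],[10,1],[16,5],[23,1],[25,0],[33,13],[34,19],[36,0],[37,10],[38,3],[39,19],[46,0],[48,3],[49,0]]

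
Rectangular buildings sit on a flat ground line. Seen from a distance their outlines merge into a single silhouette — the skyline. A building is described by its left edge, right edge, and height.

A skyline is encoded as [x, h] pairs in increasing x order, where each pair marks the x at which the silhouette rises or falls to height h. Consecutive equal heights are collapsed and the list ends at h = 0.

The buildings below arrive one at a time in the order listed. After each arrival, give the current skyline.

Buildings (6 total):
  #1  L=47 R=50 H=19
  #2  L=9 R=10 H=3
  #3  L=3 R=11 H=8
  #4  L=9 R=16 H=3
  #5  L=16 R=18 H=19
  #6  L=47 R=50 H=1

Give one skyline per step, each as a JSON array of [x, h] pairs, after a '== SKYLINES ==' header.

== SKYLINES ==
[[47,19],[50,0]]
[[9,3],[10,0],[47,19],[50,0]]
[[3,8],[11,0],[47,19],[50,0]]
[[3,8],[11,3],[16,0],[47,19],[50,0]]
[[3,8],[11,3],[16,19],[18,0],[47,19],[50,0]]
[[3,8],[11,3],[16,19],[18,0],[47,19],[50,0]]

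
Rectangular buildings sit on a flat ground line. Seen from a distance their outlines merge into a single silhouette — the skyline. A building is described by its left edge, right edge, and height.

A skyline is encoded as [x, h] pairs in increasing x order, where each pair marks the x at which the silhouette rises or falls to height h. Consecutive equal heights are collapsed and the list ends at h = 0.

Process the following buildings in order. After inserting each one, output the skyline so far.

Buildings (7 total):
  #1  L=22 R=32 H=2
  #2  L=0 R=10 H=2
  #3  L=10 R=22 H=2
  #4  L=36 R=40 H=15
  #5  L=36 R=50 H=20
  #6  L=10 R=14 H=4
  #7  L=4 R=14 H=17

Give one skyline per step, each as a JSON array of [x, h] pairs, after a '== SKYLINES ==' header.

== SKYLINES ==
[[22,2],[32,0]]
[[0,2],[10,0],[22,2],[32,0]]
[[0,2],[32,0]]
[[0,2],[32,0],[36,15],[40,0]]
[[0,2],[32,0],[36,20],[50,0]]
[[0,2],[10,4],[14,2],[32,0],[36,20],[50,0]]
[[0,2],[4,17],[14,2],[32,0],[36,20],[50,0]]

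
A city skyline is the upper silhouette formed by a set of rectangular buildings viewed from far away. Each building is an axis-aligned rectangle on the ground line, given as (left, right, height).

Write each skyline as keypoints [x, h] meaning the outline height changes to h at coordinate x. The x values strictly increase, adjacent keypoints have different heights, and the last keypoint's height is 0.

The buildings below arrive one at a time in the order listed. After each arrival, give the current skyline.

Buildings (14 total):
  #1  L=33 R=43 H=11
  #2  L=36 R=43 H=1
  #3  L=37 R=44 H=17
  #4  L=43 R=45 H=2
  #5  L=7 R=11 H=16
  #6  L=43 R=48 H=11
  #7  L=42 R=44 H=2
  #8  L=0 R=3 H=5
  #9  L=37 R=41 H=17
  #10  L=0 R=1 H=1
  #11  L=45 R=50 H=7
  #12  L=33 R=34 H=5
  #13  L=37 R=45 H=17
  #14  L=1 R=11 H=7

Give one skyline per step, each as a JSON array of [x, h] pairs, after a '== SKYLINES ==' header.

== SKYLINES ==
[[33,11],[43,0]]
[[33,11],[43,0]]
[[33,11],[37,17],[44,0]]
[[33,11],[37,17],[44,2],[45,0]]
[[7,16],[11,0],[33,11],[37,17],[44,2],[45,0]]
[[7,16],[11,0],[33,11],[37,17],[44,11],[48,0]]
[[7,16],[11,0],[33,11],[37,17],[44,11],[48,0]]
[[0,5],[3,0],[7,16],[11,0],[33,11],[37,17],[44,11],[48,0]]
[[0,5],[3,0],[7,16],[11,0],[33,11],[37,17],[44,11],[48,0]]
[[0,5],[3,0],[7,16],[11,0],[33,11],[37,17],[44,11],[48,0]]
[[0,5],[3,0],[7,16],[11,0],[33,11],[37,17],[44,11],[48,7],[50,0]]
[[0,5],[3,0],[7,16],[11,0],[33,11],[37,17],[44,11],[48,7],[50,0]]
[[0,5],[3,0],[7,16],[11,0],[33,11],[37,17],[45,11],[48,7],[50,0]]
[[0,5],[1,7],[7,16],[11,0],[33,11],[37,17],[45,11],[48,7],[50,0]]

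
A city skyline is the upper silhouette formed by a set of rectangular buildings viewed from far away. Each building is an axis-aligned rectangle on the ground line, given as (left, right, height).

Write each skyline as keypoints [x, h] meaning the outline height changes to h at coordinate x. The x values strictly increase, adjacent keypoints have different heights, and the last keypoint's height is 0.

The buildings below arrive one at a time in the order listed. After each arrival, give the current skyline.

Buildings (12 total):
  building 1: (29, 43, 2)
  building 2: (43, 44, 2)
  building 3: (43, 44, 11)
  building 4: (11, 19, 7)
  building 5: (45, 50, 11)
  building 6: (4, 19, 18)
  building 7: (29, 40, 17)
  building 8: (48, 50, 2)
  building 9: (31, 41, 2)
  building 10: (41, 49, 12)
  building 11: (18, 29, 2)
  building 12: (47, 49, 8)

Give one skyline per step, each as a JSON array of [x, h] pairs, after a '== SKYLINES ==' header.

== SKYLINES ==
[[29,2],[43,0]]
[[29,2],[44,0]]
[[29,2],[43,11],[44,0]]
[[11,7],[19,0],[29,2],[43,11],[44,0]]
[[11,7],[19,0],[29,2],[43,11],[44,0],[45,11],[50,0]]
[[4,18],[19,0],[29,2],[43,11],[44,0],[45,11],[50,0]]
[[4,18],[19,0],[29,17],[40,2],[43,11],[44,0],[45,11],[50,0]]
[[4,18],[19,0],[29,17],[40,2],[43,11],[44,0],[45,11],[50,0]]
[[4,18],[19,0],[29,17],[40,2],[43,11],[44,0],[45,11],[50,0]]
[[4,18],[19,0],[29,17],[40,2],[41,12],[49,11],[50,0]]
[[4,18],[19,2],[29,17],[40,2],[41,12],[49,11],[50,0]]
[[4,18],[19,2],[29,17],[40,2],[41,12],[49,11],[50,0]]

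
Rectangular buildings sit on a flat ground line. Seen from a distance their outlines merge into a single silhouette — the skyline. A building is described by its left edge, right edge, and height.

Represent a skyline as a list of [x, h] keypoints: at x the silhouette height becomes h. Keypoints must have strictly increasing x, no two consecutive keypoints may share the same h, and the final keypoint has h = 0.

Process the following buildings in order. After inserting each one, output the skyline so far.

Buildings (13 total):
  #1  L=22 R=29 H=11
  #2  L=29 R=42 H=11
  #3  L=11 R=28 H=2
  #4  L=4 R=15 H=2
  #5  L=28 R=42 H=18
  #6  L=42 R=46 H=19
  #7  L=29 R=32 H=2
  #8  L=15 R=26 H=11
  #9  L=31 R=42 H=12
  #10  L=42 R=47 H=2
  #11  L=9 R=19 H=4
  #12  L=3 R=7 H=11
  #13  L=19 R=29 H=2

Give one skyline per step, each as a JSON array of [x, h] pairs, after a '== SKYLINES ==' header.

== SKYLINES ==
[[22,11],[29,0]]
[[22,11],[42,0]]
[[11,2],[22,11],[42,0]]
[[4,2],[22,11],[42,0]]
[[4,2],[22,11],[28,18],[42,0]]
[[4,2],[22,11],[28,18],[42,19],[46,0]]
[[4,2],[22,11],[28,18],[42,19],[46,0]]
[[4,2],[15,11],[28,18],[42,19],[46,0]]
[[4,2],[15,11],[28,18],[42,19],[46,0]]
[[4,2],[15,11],[28,18],[42,19],[46,2],[47,0]]
[[4,2],[9,4],[15,11],[28,18],[42,19],[46,2],[47,0]]
[[3,11],[7,2],[9,4],[15,11],[28,18],[42,19],[46,2],[47,0]]
[[3,11],[7,2],[9,4],[15,11],[28,18],[42,19],[46,2],[47,0]]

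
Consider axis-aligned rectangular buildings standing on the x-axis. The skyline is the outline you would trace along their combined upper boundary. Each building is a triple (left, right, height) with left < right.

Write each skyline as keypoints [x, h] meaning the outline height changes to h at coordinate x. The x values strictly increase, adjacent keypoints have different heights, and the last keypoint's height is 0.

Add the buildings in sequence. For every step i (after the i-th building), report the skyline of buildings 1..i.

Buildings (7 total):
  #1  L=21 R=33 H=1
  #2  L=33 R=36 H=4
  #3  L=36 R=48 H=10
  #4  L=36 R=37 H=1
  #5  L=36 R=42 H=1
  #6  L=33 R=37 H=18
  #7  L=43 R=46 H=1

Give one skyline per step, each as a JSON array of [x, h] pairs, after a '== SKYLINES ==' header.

== SKYLINES ==
[[21,1],[33,0]]
[[21,1],[33,4],[36,0]]
[[21,1],[33,4],[36,10],[48,0]]
[[21,1],[33,4],[36,10],[48,0]]
[[21,1],[33,4],[36,10],[48,0]]
[[21,1],[33,18],[37,10],[48,0]]
[[21,1],[33,18],[37,10],[48,0]]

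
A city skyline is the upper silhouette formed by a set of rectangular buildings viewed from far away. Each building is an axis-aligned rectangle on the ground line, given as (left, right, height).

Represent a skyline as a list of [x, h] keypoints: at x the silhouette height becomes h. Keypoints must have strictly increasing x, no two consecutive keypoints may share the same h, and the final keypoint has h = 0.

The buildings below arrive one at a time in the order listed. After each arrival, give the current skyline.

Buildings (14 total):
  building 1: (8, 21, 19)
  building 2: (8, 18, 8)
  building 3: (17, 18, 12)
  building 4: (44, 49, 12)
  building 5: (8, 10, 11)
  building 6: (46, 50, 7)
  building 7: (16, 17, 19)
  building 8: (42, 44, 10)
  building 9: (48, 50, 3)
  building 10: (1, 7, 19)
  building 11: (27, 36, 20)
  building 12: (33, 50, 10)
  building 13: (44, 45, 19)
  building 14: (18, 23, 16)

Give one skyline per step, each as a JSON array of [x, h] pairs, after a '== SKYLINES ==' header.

== SKYLINES ==
[[8,19],[21,0]]
[[8,19],[21,0]]
[[8,19],[21,0]]
[[8,19],[21,0],[44,12],[49,0]]
[[8,19],[21,0],[44,12],[49,0]]
[[8,19],[21,0],[44,12],[49,7],[50,0]]
[[8,19],[21,0],[44,12],[49,7],[50,0]]
[[8,19],[21,0],[42,10],[44,12],[49,7],[50,0]]
[[8,19],[21,0],[42,10],[44,12],[49,7],[50,0]]
[[1,19],[7,0],[8,19],[21,0],[42,10],[44,12],[49,7],[50,0]]
[[1,19],[7,0],[8,19],[21,0],[27,20],[36,0],[42,10],[44,12],[49,7],[50,0]]
[[1,19],[7,0],[8,19],[21,0],[27,20],[36,10],[44,12],[49,10],[50,0]]
[[1,19],[7,0],[8,19],[21,0],[27,20],[36,10],[44,19],[45,12],[49,10],[50,0]]
[[1,19],[7,0],[8,19],[21,16],[23,0],[27,20],[36,10],[44,19],[45,12],[49,10],[50,0]]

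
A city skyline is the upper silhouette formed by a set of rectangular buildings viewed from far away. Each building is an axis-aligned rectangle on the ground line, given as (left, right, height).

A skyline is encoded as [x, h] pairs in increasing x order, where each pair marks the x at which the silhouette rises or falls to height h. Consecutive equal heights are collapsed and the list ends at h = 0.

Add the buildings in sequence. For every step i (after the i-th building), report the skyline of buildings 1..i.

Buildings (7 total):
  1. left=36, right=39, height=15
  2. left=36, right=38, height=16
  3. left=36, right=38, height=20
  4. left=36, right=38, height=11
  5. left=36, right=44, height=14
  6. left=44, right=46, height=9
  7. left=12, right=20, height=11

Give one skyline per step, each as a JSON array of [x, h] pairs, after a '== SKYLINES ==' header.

== SKYLINES ==
[[36,15],[39,0]]
[[36,16],[38,15],[39,0]]
[[36,20],[38,15],[39,0]]
[[36,20],[38,15],[39,0]]
[[36,20],[38,15],[39,14],[44,0]]
[[36,20],[38,15],[39,14],[44,9],[46,0]]
[[12,11],[20,0],[36,20],[38,15],[39,14],[44,9],[46,0]]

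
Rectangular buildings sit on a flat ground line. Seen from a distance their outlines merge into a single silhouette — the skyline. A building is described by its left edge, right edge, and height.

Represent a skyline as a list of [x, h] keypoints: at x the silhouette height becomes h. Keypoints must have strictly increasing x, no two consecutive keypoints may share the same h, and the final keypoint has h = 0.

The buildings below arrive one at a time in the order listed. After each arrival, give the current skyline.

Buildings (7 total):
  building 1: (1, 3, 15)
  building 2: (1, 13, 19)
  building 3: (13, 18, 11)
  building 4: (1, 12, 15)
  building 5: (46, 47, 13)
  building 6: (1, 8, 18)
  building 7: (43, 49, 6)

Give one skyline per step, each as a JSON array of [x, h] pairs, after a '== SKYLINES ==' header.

== SKYLINES ==
[[1,15],[3,0]]
[[1,19],[13,0]]
[[1,19],[13,11],[18,0]]
[[1,19],[13,11],[18,0]]
[[1,19],[13,11],[18,0],[46,13],[47,0]]
[[1,19],[13,11],[18,0],[46,13],[47,0]]
[[1,19],[13,11],[18,0],[43,6],[46,13],[47,6],[49,0]]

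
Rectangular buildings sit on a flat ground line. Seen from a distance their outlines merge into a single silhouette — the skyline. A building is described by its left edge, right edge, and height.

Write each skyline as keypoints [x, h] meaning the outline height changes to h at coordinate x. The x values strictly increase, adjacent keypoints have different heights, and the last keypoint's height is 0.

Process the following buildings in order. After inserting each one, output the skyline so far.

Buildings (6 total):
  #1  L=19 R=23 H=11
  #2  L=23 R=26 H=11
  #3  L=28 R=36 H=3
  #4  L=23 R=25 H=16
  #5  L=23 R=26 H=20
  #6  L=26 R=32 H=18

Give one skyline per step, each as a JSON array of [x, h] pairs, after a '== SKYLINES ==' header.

== SKYLINES ==
[[19,11],[23,0]]
[[19,11],[26,0]]
[[19,11],[26,0],[28,3],[36,0]]
[[19,11],[23,16],[25,11],[26,0],[28,3],[36,0]]
[[19,11],[23,20],[26,0],[28,3],[36,0]]
[[19,11],[23,20],[26,18],[32,3],[36,0]]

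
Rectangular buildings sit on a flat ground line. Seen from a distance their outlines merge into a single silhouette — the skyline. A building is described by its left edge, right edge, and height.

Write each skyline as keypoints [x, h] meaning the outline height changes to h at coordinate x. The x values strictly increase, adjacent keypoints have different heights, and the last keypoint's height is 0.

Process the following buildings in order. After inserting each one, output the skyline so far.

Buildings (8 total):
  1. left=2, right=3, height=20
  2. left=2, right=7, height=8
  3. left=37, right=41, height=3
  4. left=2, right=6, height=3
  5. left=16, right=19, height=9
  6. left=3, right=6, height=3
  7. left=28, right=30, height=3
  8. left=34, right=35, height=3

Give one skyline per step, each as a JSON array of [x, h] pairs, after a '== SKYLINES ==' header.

== SKYLINES ==
[[2,20],[3,0]]
[[2,20],[3,8],[7,0]]
[[2,20],[3,8],[7,0],[37,3],[41,0]]
[[2,20],[3,8],[7,0],[37,3],[41,0]]
[[2,20],[3,8],[7,0],[16,9],[19,0],[37,3],[41,0]]
[[2,20],[3,8],[7,0],[16,9],[19,0],[37,3],[41,0]]
[[2,20],[3,8],[7,0],[16,9],[19,0],[28,3],[30,0],[37,3],[41,0]]
[[2,20],[3,8],[7,0],[16,9],[19,0],[28,3],[30,0],[34,3],[35,0],[37,3],[41,0]]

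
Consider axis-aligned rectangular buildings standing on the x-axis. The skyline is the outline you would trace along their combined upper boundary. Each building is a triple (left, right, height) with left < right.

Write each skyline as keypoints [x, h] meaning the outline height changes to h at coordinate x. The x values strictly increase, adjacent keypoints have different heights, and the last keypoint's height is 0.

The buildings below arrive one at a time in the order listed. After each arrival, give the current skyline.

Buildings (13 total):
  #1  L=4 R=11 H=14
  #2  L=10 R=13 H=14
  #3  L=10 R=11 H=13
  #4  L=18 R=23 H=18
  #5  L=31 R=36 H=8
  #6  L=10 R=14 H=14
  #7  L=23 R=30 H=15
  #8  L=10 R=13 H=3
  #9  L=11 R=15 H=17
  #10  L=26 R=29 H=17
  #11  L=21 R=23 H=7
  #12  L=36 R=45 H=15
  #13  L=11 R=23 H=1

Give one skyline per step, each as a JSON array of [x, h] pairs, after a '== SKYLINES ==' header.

== SKYLINES ==
[[4,14],[11,0]]
[[4,14],[13,0]]
[[4,14],[13,0]]
[[4,14],[13,0],[18,18],[23,0]]
[[4,14],[13,0],[18,18],[23,0],[31,8],[36,0]]
[[4,14],[14,0],[18,18],[23,0],[31,8],[36,0]]
[[4,14],[14,0],[18,18],[23,15],[30,0],[31,8],[36,0]]
[[4,14],[14,0],[18,18],[23,15],[30,0],[31,8],[36,0]]
[[4,14],[11,17],[15,0],[18,18],[23,15],[30,0],[31,8],[36,0]]
[[4,14],[11,17],[15,0],[18,18],[23,15],[26,17],[29,15],[30,0],[31,8],[36,0]]
[[4,14],[11,17],[15,0],[18,18],[23,15],[26,17],[29,15],[30,0],[31,8],[36,0]]
[[4,14],[11,17],[15,0],[18,18],[23,15],[26,17],[29,15],[30,0],[31,8],[36,15],[45,0]]
[[4,14],[11,17],[15,1],[18,18],[23,15],[26,17],[29,15],[30,0],[31,8],[36,15],[45,0]]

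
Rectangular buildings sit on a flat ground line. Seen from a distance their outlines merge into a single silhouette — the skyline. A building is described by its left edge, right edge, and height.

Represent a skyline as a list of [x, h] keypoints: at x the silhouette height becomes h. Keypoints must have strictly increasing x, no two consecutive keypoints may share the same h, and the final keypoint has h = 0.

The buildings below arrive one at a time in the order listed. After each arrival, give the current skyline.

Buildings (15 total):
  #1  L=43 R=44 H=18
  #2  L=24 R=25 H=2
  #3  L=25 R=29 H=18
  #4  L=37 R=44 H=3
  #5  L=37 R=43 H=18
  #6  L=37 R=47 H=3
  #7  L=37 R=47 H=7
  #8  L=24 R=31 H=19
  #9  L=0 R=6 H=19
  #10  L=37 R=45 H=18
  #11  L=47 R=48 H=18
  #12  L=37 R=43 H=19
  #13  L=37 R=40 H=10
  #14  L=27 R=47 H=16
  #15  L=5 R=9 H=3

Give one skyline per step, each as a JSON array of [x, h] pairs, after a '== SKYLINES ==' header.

== SKYLINES ==
[[43,18],[44,0]]
[[24,2],[25,0],[43,18],[44,0]]
[[24,2],[25,18],[29,0],[43,18],[44,0]]
[[24,2],[25,18],[29,0],[37,3],[43,18],[44,0]]
[[24,2],[25,18],[29,0],[37,18],[44,0]]
[[24,2],[25,18],[29,0],[37,18],[44,3],[47,0]]
[[24,2],[25,18],[29,0],[37,18],[44,7],[47,0]]
[[24,19],[31,0],[37,18],[44,7],[47,0]]
[[0,19],[6,0],[24,19],[31,0],[37,18],[44,7],[47,0]]
[[0,19],[6,0],[24,19],[31,0],[37,18],[45,7],[47,0]]
[[0,19],[6,0],[24,19],[31,0],[37,18],[45,7],[47,18],[48,0]]
[[0,19],[6,0],[24,19],[31,0],[37,19],[43,18],[45,7],[47,18],[48,0]]
[[0,19],[6,0],[24,19],[31,0],[37,19],[43,18],[45,7],[47,18],[48,0]]
[[0,19],[6,0],[24,19],[31,16],[37,19],[43,18],[45,16],[47,18],[48,0]]
[[0,19],[6,3],[9,0],[24,19],[31,16],[37,19],[43,18],[45,16],[47,18],[48,0]]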